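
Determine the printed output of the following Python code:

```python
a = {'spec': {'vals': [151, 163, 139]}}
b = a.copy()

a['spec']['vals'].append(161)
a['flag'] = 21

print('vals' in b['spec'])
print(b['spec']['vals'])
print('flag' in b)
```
True
[151, 163, 139, 161]
False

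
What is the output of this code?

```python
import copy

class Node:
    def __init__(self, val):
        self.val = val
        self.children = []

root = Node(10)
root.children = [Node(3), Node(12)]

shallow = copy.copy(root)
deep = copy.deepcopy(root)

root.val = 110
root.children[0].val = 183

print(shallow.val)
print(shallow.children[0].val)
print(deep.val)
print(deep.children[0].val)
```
10
183
10
3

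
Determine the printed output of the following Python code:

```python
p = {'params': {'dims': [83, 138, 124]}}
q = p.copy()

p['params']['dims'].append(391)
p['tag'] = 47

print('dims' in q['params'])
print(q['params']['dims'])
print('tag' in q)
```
True
[83, 138, 124, 391]
False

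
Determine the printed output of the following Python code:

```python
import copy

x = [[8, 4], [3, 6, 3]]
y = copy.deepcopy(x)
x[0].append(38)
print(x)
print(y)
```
[[8, 4, 38], [3, 6, 3]]
[[8, 4], [3, 6, 3]]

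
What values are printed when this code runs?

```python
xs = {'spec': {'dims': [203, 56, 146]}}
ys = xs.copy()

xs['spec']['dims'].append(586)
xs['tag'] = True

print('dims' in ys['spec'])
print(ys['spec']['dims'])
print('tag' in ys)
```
True
[203, 56, 146, 586]
False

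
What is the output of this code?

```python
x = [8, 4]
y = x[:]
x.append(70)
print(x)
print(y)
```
[8, 4, 70]
[8, 4]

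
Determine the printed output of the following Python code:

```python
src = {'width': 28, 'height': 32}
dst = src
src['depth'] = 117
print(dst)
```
{'width': 28, 'height': 32, 'depth': 117}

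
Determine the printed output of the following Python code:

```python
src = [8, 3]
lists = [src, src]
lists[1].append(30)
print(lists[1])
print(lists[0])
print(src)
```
[8, 3, 30]
[8, 3, 30]
[8, 3, 30]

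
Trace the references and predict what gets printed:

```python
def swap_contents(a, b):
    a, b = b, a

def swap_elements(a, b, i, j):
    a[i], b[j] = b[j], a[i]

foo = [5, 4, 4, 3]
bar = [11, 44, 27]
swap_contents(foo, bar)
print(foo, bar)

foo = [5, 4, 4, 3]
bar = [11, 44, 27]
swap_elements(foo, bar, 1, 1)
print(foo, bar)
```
[5, 4, 4, 3] [11, 44, 27]
[5, 44, 4, 3] [11, 4, 27]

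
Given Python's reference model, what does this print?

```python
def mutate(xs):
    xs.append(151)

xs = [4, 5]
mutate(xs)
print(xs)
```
[4, 5, 151]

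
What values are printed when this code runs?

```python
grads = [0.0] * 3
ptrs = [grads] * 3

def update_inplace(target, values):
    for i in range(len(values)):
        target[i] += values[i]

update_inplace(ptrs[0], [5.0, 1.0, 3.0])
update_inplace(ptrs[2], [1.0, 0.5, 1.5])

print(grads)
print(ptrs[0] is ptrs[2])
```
[6.0, 1.5, 4.5]
True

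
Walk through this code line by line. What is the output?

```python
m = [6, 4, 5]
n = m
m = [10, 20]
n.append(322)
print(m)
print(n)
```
[10, 20]
[6, 4, 5, 322]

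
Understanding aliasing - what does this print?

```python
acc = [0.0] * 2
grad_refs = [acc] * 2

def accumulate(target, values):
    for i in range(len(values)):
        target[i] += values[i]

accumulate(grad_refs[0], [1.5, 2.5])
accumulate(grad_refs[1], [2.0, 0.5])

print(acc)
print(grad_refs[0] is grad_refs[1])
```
[3.5, 3.0]
True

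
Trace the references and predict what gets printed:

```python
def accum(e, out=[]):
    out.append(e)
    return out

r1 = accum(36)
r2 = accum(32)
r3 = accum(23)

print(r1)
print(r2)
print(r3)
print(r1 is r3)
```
[36, 32, 23]
[36, 32, 23]
[36, 32, 23]
True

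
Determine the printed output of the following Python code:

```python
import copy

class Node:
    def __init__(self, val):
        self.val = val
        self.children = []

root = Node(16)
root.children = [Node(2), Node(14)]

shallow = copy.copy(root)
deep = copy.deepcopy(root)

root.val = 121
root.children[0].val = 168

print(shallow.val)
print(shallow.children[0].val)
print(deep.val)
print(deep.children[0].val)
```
16
168
16
2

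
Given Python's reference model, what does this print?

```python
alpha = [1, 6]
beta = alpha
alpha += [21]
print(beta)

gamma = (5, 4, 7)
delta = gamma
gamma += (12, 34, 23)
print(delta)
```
[1, 6, 21]
(5, 4, 7)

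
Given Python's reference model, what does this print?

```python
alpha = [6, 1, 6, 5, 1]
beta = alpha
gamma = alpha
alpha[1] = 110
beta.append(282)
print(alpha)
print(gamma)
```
[6, 110, 6, 5, 1, 282]
[6, 110, 6, 5, 1, 282]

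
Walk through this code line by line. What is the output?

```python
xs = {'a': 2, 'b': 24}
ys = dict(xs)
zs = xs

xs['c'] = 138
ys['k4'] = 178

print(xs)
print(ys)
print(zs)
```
{'a': 2, 'b': 24, 'c': 138}
{'a': 2, 'b': 24, 'k4': 178}
{'a': 2, 'b': 24, 'c': 138}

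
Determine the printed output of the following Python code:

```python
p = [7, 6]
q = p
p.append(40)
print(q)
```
[7, 6, 40]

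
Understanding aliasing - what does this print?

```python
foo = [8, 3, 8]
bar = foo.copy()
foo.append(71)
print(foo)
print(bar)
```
[8, 3, 8, 71]
[8, 3, 8]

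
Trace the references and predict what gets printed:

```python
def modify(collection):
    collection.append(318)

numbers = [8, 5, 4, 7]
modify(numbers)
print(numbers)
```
[8, 5, 4, 7, 318]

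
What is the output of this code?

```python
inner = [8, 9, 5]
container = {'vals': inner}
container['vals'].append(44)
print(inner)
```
[8, 9, 5, 44]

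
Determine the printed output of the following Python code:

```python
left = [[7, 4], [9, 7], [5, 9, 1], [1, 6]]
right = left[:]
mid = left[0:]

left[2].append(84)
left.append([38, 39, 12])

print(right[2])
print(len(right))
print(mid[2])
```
[5, 9, 1, 84]
4
[5, 9, 1, 84]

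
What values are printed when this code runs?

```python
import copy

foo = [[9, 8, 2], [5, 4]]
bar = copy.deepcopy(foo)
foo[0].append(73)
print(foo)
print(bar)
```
[[9, 8, 2, 73], [5, 4]]
[[9, 8, 2], [5, 4]]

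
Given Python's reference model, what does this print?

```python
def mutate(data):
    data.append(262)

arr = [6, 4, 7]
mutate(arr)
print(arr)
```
[6, 4, 7, 262]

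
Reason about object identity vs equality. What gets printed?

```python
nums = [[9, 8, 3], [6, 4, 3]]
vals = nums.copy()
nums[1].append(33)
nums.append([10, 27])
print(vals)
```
[[9, 8, 3], [6, 4, 3, 33]]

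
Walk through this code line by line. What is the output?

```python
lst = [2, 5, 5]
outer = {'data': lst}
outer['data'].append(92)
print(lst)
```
[2, 5, 5, 92]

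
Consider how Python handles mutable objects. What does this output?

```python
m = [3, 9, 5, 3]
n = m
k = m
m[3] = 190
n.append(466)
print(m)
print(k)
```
[3, 9, 5, 190, 466]
[3, 9, 5, 190, 466]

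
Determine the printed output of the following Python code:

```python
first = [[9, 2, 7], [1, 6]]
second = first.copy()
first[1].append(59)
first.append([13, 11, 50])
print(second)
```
[[9, 2, 7], [1, 6, 59]]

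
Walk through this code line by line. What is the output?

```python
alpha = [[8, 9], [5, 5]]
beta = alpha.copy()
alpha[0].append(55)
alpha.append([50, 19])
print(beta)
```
[[8, 9, 55], [5, 5]]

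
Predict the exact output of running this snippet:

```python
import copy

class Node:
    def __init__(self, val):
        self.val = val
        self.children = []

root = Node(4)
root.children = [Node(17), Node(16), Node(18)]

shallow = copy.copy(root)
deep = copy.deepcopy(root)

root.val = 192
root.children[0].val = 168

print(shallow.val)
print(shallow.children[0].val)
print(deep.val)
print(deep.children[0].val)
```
4
168
4
17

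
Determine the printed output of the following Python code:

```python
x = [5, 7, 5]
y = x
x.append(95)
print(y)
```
[5, 7, 5, 95]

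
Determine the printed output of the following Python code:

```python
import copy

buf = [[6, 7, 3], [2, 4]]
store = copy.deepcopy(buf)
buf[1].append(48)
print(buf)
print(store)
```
[[6, 7, 3], [2, 4, 48]]
[[6, 7, 3], [2, 4]]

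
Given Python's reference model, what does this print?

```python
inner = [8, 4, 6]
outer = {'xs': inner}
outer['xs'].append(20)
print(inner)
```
[8, 4, 6, 20]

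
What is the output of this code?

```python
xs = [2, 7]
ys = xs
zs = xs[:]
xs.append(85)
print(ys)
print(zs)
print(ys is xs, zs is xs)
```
[2, 7, 85]
[2, 7]
True False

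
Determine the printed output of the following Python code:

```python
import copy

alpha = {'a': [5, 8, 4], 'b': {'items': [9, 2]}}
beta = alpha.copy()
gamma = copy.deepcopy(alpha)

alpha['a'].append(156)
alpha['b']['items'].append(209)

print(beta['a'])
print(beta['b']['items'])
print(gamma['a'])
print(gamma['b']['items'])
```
[5, 8, 4, 156]
[9, 2, 209]
[5, 8, 4]
[9, 2]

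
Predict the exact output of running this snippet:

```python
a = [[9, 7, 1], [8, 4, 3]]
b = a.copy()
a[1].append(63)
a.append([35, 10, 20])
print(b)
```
[[9, 7, 1], [8, 4, 3, 63]]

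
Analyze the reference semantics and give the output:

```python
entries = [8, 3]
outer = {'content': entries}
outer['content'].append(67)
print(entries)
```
[8, 3, 67]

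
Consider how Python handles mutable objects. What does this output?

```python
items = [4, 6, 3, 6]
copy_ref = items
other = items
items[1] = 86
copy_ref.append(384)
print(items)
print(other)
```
[4, 86, 3, 6, 384]
[4, 86, 3, 6, 384]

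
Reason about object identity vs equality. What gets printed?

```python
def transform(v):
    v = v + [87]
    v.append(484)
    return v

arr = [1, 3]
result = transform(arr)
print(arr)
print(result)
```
[1, 3]
[1, 3, 87, 484]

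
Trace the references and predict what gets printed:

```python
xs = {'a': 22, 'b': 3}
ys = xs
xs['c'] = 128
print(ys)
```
{'a': 22, 'b': 3, 'c': 128}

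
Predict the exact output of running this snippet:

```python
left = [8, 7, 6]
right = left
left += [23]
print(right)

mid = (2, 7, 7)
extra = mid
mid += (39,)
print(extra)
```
[8, 7, 6, 23]
(2, 7, 7)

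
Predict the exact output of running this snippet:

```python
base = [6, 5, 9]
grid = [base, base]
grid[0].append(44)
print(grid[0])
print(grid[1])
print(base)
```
[6, 5, 9, 44]
[6, 5, 9, 44]
[6, 5, 9, 44]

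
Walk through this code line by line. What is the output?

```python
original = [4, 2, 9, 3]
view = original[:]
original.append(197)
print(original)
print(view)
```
[4, 2, 9, 3, 197]
[4, 2, 9, 3]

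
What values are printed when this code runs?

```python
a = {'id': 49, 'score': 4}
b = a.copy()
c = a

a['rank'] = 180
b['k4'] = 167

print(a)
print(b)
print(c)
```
{'id': 49, 'score': 4, 'rank': 180}
{'id': 49, 'score': 4, 'k4': 167}
{'id': 49, 'score': 4, 'rank': 180}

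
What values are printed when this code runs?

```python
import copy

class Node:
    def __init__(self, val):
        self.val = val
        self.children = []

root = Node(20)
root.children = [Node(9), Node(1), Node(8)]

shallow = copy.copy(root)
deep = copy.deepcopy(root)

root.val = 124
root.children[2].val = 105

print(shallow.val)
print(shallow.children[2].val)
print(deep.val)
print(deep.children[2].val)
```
20
105
20
8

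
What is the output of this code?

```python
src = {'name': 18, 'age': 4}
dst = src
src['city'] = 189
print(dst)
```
{'name': 18, 'age': 4, 'city': 189}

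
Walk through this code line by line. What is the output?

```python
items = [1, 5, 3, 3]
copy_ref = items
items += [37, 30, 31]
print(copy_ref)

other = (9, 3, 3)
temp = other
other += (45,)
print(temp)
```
[1, 5, 3, 3, 37, 30, 31]
(9, 3, 3)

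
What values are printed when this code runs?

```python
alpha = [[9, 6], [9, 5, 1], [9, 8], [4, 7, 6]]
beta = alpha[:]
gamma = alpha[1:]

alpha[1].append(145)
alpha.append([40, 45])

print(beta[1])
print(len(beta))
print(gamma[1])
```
[9, 5, 1, 145]
4
[9, 8]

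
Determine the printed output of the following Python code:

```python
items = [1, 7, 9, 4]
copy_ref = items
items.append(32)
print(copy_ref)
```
[1, 7, 9, 4, 32]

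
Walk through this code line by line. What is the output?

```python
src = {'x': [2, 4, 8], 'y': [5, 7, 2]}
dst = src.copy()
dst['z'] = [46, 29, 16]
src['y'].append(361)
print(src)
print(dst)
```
{'x': [2, 4, 8], 'y': [5, 7, 2, 361]}
{'x': [2, 4, 8], 'y': [5, 7, 2, 361], 'z': [46, 29, 16]}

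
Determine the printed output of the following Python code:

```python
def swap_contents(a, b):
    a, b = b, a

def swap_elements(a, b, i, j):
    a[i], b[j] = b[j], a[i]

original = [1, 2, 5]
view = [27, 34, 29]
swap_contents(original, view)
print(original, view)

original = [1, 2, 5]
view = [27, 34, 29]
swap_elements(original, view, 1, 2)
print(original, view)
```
[1, 2, 5] [27, 34, 29]
[1, 29, 5] [27, 34, 2]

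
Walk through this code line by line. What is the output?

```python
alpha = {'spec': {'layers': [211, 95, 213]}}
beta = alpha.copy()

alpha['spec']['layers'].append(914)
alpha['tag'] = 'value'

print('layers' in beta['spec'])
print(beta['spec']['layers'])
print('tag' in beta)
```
True
[211, 95, 213, 914]
False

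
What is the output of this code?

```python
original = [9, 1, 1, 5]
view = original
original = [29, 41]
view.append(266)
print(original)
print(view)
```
[29, 41]
[9, 1, 1, 5, 266]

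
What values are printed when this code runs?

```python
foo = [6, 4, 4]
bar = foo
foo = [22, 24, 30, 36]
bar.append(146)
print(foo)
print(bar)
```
[22, 24, 30, 36]
[6, 4, 4, 146]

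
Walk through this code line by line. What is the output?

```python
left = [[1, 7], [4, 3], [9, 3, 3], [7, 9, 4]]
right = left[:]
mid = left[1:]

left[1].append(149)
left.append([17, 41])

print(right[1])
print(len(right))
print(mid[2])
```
[4, 3, 149]
4
[7, 9, 4]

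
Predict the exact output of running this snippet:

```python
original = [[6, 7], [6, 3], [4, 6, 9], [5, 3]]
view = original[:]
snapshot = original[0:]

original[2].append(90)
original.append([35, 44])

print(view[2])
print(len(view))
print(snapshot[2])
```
[4, 6, 9, 90]
4
[4, 6, 9, 90]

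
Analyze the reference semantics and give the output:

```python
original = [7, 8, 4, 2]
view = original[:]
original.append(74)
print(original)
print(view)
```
[7, 8, 4, 2, 74]
[7, 8, 4, 2]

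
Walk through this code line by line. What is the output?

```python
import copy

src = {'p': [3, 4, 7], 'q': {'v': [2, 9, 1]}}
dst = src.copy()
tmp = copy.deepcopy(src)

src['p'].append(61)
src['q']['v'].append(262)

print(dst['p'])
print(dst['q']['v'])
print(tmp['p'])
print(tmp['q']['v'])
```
[3, 4, 7, 61]
[2, 9, 1, 262]
[3, 4, 7]
[2, 9, 1]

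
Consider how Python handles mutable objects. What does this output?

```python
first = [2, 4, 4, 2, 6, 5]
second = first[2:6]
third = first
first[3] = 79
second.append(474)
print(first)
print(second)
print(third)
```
[2, 4, 4, 79, 6, 5]
[4, 2, 6, 5, 474]
[2, 4, 4, 79, 6, 5]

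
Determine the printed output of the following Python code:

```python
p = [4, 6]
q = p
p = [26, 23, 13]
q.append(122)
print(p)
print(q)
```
[26, 23, 13]
[4, 6, 122]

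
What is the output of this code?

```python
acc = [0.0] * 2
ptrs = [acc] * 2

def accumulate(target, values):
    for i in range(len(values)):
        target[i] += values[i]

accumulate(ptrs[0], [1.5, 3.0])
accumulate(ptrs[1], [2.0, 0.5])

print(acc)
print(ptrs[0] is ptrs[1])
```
[3.5, 3.5]
True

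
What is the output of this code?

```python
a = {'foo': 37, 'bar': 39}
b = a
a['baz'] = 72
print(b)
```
{'foo': 37, 'bar': 39, 'baz': 72}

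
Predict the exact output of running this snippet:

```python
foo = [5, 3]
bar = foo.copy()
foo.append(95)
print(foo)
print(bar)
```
[5, 3, 95]
[5, 3]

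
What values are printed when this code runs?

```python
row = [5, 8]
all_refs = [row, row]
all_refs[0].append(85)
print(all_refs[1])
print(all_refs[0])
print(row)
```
[5, 8, 85]
[5, 8, 85]
[5, 8, 85]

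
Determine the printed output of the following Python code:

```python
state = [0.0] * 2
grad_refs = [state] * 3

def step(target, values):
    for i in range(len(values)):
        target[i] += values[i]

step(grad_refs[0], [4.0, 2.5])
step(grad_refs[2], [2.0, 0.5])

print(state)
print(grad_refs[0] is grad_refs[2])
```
[6.0, 3.0]
True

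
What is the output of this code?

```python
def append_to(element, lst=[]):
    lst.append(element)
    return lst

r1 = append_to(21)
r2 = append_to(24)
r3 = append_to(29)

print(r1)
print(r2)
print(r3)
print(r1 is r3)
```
[21, 24, 29]
[21, 24, 29]
[21, 24, 29]
True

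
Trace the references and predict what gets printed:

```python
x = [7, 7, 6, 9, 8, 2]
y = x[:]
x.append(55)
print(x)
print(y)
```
[7, 7, 6, 9, 8, 2, 55]
[7, 7, 6, 9, 8, 2]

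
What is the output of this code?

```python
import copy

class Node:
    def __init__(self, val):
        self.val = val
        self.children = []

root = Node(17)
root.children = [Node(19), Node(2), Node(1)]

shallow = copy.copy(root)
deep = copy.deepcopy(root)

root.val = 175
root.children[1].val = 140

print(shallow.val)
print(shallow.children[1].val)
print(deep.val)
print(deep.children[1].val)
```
17
140
17
2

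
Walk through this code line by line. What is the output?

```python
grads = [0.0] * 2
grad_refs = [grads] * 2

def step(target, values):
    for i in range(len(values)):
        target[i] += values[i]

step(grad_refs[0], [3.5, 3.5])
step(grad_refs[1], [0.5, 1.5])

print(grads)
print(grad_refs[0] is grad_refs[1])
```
[4.0, 5.0]
True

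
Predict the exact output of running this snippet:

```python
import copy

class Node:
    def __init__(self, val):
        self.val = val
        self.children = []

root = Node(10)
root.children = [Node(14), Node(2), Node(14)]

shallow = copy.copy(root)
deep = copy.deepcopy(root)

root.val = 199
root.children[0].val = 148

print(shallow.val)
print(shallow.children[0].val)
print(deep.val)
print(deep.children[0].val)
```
10
148
10
14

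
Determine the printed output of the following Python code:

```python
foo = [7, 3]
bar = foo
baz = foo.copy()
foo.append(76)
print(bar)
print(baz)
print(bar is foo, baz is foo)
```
[7, 3, 76]
[7, 3]
True False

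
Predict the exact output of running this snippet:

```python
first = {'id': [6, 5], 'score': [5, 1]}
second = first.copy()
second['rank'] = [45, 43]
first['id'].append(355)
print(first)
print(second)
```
{'id': [6, 5, 355], 'score': [5, 1]}
{'id': [6, 5, 355], 'score': [5, 1], 'rank': [45, 43]}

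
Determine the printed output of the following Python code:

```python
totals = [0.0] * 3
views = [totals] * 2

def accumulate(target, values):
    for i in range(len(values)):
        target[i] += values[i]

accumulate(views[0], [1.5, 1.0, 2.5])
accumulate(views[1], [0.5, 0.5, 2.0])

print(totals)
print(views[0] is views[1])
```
[2.0, 1.5, 4.5]
True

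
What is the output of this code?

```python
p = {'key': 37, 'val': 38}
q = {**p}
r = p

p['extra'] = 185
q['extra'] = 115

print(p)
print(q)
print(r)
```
{'key': 37, 'val': 38, 'extra': 185}
{'key': 37, 'val': 38, 'extra': 115}
{'key': 37, 'val': 38, 'extra': 185}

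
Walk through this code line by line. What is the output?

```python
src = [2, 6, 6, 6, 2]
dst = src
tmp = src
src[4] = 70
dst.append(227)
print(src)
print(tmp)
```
[2, 6, 6, 6, 70, 227]
[2, 6, 6, 6, 70, 227]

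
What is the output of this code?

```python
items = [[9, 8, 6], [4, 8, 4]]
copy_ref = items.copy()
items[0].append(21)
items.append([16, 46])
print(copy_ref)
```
[[9, 8, 6, 21], [4, 8, 4]]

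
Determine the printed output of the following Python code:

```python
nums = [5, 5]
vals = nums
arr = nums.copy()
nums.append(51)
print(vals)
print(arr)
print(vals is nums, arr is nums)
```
[5, 5, 51]
[5, 5]
True False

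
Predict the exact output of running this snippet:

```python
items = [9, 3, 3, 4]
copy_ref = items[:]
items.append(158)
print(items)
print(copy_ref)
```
[9, 3, 3, 4, 158]
[9, 3, 3, 4]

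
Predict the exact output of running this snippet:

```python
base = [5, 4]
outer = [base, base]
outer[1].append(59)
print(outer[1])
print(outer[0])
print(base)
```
[5, 4, 59]
[5, 4, 59]
[5, 4, 59]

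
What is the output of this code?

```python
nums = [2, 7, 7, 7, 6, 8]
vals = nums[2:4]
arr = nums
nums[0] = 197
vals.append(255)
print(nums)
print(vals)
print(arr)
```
[197, 7, 7, 7, 6, 8]
[7, 7, 255]
[197, 7, 7, 7, 6, 8]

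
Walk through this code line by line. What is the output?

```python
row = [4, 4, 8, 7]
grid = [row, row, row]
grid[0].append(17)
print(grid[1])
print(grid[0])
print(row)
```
[4, 4, 8, 7, 17]
[4, 4, 8, 7, 17]
[4, 4, 8, 7, 17]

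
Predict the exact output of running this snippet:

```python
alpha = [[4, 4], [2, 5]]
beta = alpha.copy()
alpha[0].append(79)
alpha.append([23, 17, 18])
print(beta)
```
[[4, 4, 79], [2, 5]]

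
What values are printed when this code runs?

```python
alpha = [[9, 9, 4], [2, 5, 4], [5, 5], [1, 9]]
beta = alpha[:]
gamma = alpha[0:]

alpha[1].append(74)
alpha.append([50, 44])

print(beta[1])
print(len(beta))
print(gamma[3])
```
[2, 5, 4, 74]
4
[1, 9]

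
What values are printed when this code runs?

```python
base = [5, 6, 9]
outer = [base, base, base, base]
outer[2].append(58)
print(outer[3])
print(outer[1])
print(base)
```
[5, 6, 9, 58]
[5, 6, 9, 58]
[5, 6, 9, 58]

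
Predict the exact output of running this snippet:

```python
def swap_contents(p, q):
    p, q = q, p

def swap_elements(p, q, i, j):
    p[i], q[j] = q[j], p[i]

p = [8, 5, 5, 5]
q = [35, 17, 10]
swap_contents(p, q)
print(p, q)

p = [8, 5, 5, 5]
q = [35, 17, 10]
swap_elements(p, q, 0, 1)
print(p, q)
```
[8, 5, 5, 5] [35, 17, 10]
[17, 5, 5, 5] [35, 8, 10]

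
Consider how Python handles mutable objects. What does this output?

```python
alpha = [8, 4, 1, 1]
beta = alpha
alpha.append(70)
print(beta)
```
[8, 4, 1, 1, 70]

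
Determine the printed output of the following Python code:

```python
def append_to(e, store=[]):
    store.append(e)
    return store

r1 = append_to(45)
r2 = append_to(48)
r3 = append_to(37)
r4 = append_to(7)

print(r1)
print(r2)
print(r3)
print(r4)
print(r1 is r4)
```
[45, 48, 37, 7]
[45, 48, 37, 7]
[45, 48, 37, 7]
[45, 48, 37, 7]
True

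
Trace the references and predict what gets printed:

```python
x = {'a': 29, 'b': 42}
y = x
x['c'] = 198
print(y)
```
{'a': 29, 'b': 42, 'c': 198}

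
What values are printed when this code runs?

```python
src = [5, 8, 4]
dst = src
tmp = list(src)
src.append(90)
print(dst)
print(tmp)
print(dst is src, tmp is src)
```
[5, 8, 4, 90]
[5, 8, 4]
True False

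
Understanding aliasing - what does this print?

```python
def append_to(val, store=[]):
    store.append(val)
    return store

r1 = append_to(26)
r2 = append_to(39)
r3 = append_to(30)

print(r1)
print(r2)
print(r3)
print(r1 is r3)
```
[26, 39, 30]
[26, 39, 30]
[26, 39, 30]
True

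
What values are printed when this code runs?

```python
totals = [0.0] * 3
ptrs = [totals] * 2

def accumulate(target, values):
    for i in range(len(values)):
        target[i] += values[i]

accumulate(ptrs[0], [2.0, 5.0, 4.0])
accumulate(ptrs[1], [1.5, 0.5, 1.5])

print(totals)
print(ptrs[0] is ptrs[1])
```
[3.5, 5.5, 5.5]
True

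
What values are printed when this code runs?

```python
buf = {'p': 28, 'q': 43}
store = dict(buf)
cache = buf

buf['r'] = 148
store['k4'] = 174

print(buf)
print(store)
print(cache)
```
{'p': 28, 'q': 43, 'r': 148}
{'p': 28, 'q': 43, 'k4': 174}
{'p': 28, 'q': 43, 'r': 148}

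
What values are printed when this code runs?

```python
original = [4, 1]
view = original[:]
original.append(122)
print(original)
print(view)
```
[4, 1, 122]
[4, 1]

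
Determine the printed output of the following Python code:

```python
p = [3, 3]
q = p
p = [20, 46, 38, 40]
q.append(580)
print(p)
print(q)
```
[20, 46, 38, 40]
[3, 3, 580]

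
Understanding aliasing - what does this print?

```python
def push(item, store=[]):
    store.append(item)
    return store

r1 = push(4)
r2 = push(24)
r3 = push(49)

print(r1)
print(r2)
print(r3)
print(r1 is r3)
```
[4, 24, 49]
[4, 24, 49]
[4, 24, 49]
True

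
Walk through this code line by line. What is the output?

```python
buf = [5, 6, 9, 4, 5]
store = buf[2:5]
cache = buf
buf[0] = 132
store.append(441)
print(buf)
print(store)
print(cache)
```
[132, 6, 9, 4, 5]
[9, 4, 5, 441]
[132, 6, 9, 4, 5]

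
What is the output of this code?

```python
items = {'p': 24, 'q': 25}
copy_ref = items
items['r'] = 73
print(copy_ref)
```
{'p': 24, 'q': 25, 'r': 73}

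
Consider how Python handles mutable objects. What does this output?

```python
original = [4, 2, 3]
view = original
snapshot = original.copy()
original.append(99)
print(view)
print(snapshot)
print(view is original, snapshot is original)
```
[4, 2, 3, 99]
[4, 2, 3]
True False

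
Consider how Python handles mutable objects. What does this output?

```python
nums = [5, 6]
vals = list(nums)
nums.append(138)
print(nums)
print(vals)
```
[5, 6, 138]
[5, 6]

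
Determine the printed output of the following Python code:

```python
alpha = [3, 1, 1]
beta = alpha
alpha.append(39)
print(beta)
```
[3, 1, 1, 39]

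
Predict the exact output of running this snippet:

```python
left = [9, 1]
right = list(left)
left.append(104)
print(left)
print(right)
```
[9, 1, 104]
[9, 1]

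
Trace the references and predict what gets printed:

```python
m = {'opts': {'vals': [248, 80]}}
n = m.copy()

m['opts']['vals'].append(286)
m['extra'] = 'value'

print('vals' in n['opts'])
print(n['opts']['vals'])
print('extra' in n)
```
True
[248, 80, 286]
False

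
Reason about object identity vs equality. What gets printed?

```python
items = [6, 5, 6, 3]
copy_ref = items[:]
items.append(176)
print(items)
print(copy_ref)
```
[6, 5, 6, 3, 176]
[6, 5, 6, 3]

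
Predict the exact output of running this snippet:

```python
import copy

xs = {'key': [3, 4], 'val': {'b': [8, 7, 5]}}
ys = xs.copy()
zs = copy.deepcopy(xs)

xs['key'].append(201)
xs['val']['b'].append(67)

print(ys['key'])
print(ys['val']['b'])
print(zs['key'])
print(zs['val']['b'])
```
[3, 4, 201]
[8, 7, 5, 67]
[3, 4]
[8, 7, 5]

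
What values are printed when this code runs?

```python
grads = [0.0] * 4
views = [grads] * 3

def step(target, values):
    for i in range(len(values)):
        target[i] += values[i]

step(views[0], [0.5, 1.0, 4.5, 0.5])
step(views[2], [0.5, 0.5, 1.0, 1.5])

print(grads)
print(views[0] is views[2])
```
[1.0, 1.5, 5.5, 2.0]
True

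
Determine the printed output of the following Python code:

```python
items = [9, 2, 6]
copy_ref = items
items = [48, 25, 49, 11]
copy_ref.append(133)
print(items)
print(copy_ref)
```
[48, 25, 49, 11]
[9, 2, 6, 133]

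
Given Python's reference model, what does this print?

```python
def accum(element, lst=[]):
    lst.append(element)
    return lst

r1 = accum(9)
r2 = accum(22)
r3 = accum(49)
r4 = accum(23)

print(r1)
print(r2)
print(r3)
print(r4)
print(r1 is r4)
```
[9, 22, 49, 23]
[9, 22, 49, 23]
[9, 22, 49, 23]
[9, 22, 49, 23]
True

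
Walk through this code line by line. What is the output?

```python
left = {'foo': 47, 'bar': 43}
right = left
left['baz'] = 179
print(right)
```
{'foo': 47, 'bar': 43, 'baz': 179}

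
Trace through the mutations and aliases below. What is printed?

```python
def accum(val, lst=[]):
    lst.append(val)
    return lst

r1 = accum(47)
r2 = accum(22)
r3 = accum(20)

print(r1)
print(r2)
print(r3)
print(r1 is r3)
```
[47, 22, 20]
[47, 22, 20]
[47, 22, 20]
True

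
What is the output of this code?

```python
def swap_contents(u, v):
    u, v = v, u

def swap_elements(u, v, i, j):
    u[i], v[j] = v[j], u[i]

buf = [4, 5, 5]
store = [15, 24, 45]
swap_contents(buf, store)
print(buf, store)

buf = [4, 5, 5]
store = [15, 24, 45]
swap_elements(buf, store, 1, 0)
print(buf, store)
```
[4, 5, 5] [15, 24, 45]
[4, 15, 5] [5, 24, 45]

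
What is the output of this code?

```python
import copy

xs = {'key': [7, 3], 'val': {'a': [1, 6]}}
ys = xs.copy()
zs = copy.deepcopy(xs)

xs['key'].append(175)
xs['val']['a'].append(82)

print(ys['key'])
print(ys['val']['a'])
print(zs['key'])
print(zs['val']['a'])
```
[7, 3, 175]
[1, 6, 82]
[7, 3]
[1, 6]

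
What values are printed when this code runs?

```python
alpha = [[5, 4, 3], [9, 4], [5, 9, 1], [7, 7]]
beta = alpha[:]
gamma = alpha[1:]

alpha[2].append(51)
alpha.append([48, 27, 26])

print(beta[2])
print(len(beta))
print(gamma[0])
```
[5, 9, 1, 51]
4
[9, 4]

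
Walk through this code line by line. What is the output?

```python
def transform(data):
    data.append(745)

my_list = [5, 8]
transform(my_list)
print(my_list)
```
[5, 8, 745]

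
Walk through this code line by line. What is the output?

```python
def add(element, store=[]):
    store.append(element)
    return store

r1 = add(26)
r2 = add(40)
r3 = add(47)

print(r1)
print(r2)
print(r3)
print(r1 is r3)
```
[26, 40, 47]
[26, 40, 47]
[26, 40, 47]
True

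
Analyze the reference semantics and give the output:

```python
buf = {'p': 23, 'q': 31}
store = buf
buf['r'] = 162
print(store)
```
{'p': 23, 'q': 31, 'r': 162}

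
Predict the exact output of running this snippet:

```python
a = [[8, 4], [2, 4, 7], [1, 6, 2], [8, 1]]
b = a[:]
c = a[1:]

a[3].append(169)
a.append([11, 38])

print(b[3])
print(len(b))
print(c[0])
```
[8, 1, 169]
4
[2, 4, 7]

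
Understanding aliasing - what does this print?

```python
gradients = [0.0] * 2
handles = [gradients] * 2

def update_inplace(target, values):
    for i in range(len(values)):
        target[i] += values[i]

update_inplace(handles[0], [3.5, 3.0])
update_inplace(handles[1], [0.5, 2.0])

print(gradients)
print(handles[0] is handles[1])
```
[4.0, 5.0]
True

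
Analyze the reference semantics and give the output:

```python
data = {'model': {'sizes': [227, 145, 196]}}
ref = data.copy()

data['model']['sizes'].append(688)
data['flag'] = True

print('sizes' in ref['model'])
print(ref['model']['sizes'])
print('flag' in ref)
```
True
[227, 145, 196, 688]
False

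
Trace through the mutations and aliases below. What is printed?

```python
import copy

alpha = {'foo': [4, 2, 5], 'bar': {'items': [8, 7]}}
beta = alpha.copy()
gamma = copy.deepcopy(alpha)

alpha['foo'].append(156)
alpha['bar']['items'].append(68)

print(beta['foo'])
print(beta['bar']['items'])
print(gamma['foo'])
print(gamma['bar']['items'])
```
[4, 2, 5, 156]
[8, 7, 68]
[4, 2, 5]
[8, 7]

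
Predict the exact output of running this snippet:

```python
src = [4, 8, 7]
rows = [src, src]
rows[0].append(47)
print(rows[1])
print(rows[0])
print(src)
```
[4, 8, 7, 47]
[4, 8, 7, 47]
[4, 8, 7, 47]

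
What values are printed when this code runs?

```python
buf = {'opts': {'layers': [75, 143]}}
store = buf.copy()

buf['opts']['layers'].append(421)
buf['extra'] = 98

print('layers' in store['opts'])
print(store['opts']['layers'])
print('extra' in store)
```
True
[75, 143, 421]
False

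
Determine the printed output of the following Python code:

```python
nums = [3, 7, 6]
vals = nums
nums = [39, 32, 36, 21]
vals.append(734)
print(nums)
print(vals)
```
[39, 32, 36, 21]
[3, 7, 6, 734]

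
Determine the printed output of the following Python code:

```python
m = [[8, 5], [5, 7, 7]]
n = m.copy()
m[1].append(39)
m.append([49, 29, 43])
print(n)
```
[[8, 5], [5, 7, 7, 39]]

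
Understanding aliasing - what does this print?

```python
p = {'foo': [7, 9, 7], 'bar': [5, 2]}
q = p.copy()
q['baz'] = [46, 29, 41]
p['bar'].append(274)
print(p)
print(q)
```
{'foo': [7, 9, 7], 'bar': [5, 2, 274]}
{'foo': [7, 9, 7], 'bar': [5, 2, 274], 'baz': [46, 29, 41]}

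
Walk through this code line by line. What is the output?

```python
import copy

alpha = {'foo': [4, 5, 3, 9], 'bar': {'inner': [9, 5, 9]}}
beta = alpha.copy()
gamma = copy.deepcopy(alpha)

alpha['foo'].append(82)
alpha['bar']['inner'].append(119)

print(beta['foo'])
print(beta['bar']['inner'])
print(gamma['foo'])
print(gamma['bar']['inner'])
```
[4, 5, 3, 9, 82]
[9, 5, 9, 119]
[4, 5, 3, 9]
[9, 5, 9]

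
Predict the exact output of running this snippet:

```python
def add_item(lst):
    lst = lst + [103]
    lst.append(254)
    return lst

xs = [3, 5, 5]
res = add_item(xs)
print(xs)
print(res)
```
[3, 5, 5]
[3, 5, 5, 103, 254]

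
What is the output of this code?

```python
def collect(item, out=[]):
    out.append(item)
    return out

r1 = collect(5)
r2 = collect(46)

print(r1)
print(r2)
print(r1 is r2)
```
[5, 46]
[5, 46]
True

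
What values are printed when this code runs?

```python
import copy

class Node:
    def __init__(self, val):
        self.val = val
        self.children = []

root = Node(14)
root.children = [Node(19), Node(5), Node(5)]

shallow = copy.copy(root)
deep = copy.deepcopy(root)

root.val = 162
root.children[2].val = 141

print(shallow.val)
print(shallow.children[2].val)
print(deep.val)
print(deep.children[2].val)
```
14
141
14
5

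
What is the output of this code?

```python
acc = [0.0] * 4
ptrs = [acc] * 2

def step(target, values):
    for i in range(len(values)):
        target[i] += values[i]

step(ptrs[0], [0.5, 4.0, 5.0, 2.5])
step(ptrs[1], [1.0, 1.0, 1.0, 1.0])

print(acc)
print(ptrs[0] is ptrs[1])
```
[1.5, 5.0, 6.0, 3.5]
True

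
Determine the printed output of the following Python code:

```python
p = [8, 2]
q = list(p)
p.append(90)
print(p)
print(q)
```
[8, 2, 90]
[8, 2]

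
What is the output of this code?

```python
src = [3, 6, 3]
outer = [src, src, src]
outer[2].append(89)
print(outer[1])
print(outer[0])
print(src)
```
[3, 6, 3, 89]
[3, 6, 3, 89]
[3, 6, 3, 89]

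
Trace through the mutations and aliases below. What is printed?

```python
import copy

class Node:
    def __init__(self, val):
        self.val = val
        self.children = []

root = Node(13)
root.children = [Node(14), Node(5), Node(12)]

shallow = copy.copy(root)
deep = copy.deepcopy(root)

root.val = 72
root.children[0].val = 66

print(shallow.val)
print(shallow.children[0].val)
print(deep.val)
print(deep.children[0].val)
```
13
66
13
14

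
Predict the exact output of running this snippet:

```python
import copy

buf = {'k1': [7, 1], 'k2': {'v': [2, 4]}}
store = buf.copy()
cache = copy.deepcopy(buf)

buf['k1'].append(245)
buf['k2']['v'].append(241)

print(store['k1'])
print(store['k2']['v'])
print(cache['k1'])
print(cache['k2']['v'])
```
[7, 1, 245]
[2, 4, 241]
[7, 1]
[2, 4]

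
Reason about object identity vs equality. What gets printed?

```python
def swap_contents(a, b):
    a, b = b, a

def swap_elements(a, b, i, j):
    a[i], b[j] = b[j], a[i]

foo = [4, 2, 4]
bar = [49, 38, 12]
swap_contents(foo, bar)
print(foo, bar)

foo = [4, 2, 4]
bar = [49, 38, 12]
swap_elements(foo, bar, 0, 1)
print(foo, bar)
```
[4, 2, 4] [49, 38, 12]
[38, 2, 4] [49, 4, 12]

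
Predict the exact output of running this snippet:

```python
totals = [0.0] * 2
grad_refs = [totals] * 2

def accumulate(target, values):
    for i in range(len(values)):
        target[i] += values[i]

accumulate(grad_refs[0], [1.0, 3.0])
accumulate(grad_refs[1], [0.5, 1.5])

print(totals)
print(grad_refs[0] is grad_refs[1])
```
[1.5, 4.5]
True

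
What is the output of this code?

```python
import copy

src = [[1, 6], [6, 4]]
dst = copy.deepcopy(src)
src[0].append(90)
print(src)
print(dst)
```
[[1, 6, 90], [6, 4]]
[[1, 6], [6, 4]]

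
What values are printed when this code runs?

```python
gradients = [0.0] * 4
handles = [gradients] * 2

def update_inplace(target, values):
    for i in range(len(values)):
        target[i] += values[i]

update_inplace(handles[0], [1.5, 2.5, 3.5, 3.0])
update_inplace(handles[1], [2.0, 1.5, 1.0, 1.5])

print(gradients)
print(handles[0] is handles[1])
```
[3.5, 4.0, 4.5, 4.5]
True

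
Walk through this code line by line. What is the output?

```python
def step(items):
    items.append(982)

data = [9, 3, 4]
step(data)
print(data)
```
[9, 3, 4, 982]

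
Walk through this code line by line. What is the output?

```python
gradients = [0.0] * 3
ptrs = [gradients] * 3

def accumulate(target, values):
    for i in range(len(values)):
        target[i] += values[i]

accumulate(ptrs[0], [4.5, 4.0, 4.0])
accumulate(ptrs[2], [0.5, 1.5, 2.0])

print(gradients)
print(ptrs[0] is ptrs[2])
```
[5.0, 5.5, 6.0]
True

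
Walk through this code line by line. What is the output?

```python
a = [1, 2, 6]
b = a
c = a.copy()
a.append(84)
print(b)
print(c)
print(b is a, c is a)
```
[1, 2, 6, 84]
[1, 2, 6]
True False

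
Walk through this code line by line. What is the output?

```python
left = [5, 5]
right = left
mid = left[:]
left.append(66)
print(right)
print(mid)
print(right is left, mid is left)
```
[5, 5, 66]
[5, 5]
True False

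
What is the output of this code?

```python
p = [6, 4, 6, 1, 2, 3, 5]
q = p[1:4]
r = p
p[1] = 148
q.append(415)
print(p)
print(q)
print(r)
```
[6, 148, 6, 1, 2, 3, 5]
[4, 6, 1, 415]
[6, 148, 6, 1, 2, 3, 5]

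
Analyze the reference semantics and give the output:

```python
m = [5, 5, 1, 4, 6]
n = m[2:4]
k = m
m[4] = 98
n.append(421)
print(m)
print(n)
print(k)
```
[5, 5, 1, 4, 98]
[1, 4, 421]
[5, 5, 1, 4, 98]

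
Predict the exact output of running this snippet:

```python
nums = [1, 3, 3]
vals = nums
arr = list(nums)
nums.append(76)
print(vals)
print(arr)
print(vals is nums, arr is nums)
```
[1, 3, 3, 76]
[1, 3, 3]
True False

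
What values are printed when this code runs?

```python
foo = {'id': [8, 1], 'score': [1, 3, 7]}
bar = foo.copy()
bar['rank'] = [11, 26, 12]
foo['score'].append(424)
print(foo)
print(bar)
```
{'id': [8, 1], 'score': [1, 3, 7, 424]}
{'id': [8, 1], 'score': [1, 3, 7, 424], 'rank': [11, 26, 12]}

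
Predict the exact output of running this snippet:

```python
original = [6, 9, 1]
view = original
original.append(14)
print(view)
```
[6, 9, 1, 14]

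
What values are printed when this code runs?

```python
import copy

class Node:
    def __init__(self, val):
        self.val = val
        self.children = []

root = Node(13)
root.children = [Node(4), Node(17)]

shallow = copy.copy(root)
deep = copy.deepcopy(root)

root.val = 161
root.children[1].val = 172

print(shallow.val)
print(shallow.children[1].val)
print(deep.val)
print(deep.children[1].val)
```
13
172
13
17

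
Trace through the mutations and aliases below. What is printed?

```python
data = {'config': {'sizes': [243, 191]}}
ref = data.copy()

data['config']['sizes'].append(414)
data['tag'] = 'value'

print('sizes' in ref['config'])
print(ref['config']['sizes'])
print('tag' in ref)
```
True
[243, 191, 414]
False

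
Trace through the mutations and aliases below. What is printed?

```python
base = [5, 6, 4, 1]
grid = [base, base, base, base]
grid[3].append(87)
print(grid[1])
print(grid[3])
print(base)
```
[5, 6, 4, 1, 87]
[5, 6, 4, 1, 87]
[5, 6, 4, 1, 87]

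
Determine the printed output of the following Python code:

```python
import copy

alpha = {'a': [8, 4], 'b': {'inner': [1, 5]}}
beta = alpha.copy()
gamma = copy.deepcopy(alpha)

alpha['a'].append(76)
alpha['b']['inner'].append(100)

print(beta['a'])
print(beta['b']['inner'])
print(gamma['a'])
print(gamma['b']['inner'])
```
[8, 4, 76]
[1, 5, 100]
[8, 4]
[1, 5]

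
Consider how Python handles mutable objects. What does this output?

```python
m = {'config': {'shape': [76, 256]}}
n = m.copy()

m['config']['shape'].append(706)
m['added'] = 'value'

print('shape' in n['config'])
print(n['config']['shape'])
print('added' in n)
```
True
[76, 256, 706]
False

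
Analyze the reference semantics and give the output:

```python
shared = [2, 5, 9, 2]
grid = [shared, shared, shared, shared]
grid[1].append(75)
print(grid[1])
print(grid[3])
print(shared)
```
[2, 5, 9, 2, 75]
[2, 5, 9, 2, 75]
[2, 5, 9, 2, 75]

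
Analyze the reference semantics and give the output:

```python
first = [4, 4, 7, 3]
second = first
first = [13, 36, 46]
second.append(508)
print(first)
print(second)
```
[13, 36, 46]
[4, 4, 7, 3, 508]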